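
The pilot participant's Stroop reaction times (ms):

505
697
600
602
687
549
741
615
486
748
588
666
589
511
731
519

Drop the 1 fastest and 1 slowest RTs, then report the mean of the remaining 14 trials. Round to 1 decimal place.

Sorted: 486, 505, 511, 519, 549, 588, 589, 600, 602, 615, 666, 687, 697, 731, 741, 748
Drop lowest 1 (486) and highest 1 (748)
Remaining (n=14): Σ = 8600, mean = 8600/14 = 614.286

614.3 ms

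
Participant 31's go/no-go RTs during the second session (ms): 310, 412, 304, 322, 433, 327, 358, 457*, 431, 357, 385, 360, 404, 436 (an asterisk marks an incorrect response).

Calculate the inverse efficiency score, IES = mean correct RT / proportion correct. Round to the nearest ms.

Correct trials (n=13): 310, 412, 304, 322, 433, 327, 358, 431, 357, 385, 360, 404, 436
Mean correct RT = 4839/13 = 372.2308 ms
Proportion correct = 13/14
IES = 372.2308 / (13/14) = 400.864 ms

401 ms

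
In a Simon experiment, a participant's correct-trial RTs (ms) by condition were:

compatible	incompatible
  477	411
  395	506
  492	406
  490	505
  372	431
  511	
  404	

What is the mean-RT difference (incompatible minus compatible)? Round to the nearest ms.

M(compatible) = 3141/7 = 448.714
M(incompatible) = 2259/5 = 451.800
Difference = 451.800 − 448.714 = 3.086 ms

3 ms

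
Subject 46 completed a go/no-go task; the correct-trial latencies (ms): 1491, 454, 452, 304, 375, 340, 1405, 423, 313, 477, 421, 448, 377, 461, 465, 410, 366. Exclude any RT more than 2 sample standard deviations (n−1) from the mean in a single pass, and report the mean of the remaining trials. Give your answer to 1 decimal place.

n = 17, ΣRT = 8982, M = 528.353
Σ(x−M)² = 1965803.88; s = √(1965803.88/16) = 350.518
Cutoffs: 528.353 ± 2·350.518 → [-172.7, 1229.4]
Outside: 1405, 1491 → excluded.
Retained (n=15): Σ = 6086, mean = 6086/15 = 405.733

405.7 ms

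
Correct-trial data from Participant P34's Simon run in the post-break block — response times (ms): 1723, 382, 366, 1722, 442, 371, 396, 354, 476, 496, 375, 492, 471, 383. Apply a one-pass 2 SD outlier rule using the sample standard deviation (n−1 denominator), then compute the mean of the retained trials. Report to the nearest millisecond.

417 ms

n = 14, ΣRT = 8449, M = 603.500
Σ(x−M)² = 2953869.50; s = √(2953869.50/13) = 476.677
Cutoffs: 603.500 ± 2·476.677 → [-349.9, 1556.9]
Outside: 1722, 1723 → excluded.
Retained (n=12): Σ = 5004, mean = 5004/12 = 417.000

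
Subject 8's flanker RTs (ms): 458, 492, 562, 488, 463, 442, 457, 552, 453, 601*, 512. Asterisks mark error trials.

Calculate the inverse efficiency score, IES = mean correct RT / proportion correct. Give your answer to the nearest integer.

537 ms

Correct trials (n=10): 458, 492, 562, 488, 463, 442, 457, 552, 453, 512
Mean correct RT = 4879/10 = 487.9000 ms
Proportion correct = 10/11
IES = 487.9000 / (10/11) = 536.690 ms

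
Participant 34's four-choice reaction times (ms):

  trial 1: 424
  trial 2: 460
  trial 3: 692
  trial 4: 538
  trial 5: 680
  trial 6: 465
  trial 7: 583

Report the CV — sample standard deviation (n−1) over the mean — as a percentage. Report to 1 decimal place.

n = 7, Σ = 3842, M = 548.8571
Σ(x−M)² = 69488.857; s = √(69488.857/6) = 107.6173
CV = 107.6173 / 548.8571 = 0.19608 = 19.608%

19.6%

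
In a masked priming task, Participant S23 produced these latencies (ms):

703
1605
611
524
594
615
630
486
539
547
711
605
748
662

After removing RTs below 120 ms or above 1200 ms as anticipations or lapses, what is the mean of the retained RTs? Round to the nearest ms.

Excluded: 1605
Retained (n=13): Σ = 7975
Mean = 7975/13 = 613.4615

613 ms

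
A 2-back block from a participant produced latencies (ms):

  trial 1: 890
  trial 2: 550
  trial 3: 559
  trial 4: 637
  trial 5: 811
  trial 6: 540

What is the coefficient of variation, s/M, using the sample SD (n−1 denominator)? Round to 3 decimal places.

0.226

n = 6, Σ = 3987, M = 664.5000
Σ(x−M)² = 112809.500; s = √(112809.500/5) = 150.2062
CV = 150.2062 / 664.5000 = 0.22604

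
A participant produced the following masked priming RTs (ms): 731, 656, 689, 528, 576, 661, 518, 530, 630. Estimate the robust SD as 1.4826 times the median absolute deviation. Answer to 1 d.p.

Sorted: 518, 528, 530, 576, 630, 656, 661, 689, 731 → median = 630
|x − 630| sorted: 0, 26, 31, 54, 59, 100, 101, 102, 112 → MAD = 59
Robust SD ≈ 1.4826 × 59 = 87.473

87.5 ms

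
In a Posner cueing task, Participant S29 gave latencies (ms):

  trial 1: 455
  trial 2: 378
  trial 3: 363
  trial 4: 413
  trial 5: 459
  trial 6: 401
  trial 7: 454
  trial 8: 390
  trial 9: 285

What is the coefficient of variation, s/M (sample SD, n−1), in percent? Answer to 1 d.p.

13.9%

n = 9, Σ = 3598, M = 399.7778
Σ(x−M)² = 24769.556; s = √(24769.556/8) = 55.6435
CV = 55.6435 / 399.7778 = 0.13919 = 13.919%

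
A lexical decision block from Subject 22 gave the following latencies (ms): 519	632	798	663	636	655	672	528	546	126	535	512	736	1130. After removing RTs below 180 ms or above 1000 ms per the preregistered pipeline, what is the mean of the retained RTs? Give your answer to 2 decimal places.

Excluded: 126, 1130
Retained (n=12): Σ = 7432
Mean = 7432/12 = 619.3333

619.33 ms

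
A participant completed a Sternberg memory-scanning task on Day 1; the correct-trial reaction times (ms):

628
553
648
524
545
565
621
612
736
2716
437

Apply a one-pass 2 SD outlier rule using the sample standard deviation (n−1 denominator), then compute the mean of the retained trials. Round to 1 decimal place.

586.9 ms

n = 11, ΣRT = 8585, M = 780.455
Σ(x−M)² = 4180226.73; s = √(4180226.73/10) = 646.547
Cutoffs: 780.455 ± 2·646.547 → [-512.6, 2073.5]
Outside: 2716 → excluded.
Retained (n=10): Σ = 5869, mean = 5869/10 = 586.900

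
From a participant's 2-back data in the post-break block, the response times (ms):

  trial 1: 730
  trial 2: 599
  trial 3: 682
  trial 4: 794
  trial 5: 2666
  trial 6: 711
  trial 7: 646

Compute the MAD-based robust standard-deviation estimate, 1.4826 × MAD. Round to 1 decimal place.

Sorted: 599, 646, 682, 711, 730, 794, 2666 → median = 711
|x − 711| sorted: 0, 19, 29, 65, 83, 112, 1955 → MAD = 65
Robust SD ≈ 1.4826 × 65 = 96.369

96.4 ms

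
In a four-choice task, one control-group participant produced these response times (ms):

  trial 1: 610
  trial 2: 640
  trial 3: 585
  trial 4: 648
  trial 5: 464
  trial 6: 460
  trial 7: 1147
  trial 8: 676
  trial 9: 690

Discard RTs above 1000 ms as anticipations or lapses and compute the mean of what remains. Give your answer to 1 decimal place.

596.6 ms

Excluded: 1147
Retained (n=8): Σ = 4773
Mean = 4773/8 = 596.6250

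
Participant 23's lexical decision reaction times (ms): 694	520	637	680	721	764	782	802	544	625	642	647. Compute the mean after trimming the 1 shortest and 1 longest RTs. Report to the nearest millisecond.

Sorted: 520, 544, 625, 637, 642, 647, 680, 694, 721, 764, 782, 802
Drop lowest 1 (520) and highest 1 (802)
Remaining (n=10): Σ = 6736, mean = 6736/10 = 673.600

674 ms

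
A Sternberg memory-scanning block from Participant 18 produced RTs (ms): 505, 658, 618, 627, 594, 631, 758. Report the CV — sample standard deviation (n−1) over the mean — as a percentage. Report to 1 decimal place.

12.0%

n = 7, Σ = 4391, M = 627.2857
Σ(x−M)² = 34191.429; s = √(34191.429/6) = 75.4889
CV = 75.4889 / 627.2857 = 0.12034 = 12.034%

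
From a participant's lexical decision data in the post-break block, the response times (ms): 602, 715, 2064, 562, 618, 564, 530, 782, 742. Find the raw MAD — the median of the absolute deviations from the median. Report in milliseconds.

Sorted: 530, 562, 564, 602, 618, 715, 742, 782, 2064 → median = 618
|x − 618|: 16, 97, 1446, 56, 0, 54, 88, 164, 124
Sorted deviations: 0, 16, 54, 56, 88, 97, 124, 164, 1446 → MAD = 88

88 ms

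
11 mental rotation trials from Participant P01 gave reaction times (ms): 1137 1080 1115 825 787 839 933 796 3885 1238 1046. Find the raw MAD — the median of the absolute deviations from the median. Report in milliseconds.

192 ms

Sorted: 787, 796, 825, 839, 933, 1046, 1080, 1115, 1137, 1238, 3885 → median = 1046
|x − 1046|: 91, 34, 69, 221, 259, 207, 113, 250, 2839, 192, 0
Sorted deviations: 0, 34, 69, 91, 113, 192, 207, 221, 250, 259, 2839 → MAD = 192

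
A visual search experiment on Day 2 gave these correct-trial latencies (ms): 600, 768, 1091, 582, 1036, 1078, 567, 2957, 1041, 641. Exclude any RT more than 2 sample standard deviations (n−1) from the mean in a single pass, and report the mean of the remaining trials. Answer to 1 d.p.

n = 10, ΣRT = 10361, M = 1036.100
Σ(x−M)² = 4539076.90; s = √(4539076.90/9) = 710.170
Cutoffs: 1036.100 ± 2·710.170 → [-384.2, 2456.4]
Outside: 2957 → excluded.
Retained (n=9): Σ = 7404, mean = 7404/9 = 822.667

822.7 ms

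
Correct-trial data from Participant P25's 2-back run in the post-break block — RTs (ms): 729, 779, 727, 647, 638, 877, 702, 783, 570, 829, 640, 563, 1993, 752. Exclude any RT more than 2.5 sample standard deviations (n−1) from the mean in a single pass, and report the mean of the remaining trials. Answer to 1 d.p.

710.5 ms

n = 14, ΣRT = 11229, M = 802.071
Σ(x−M)² = 1637288.93; s = √(1637288.93/13) = 354.888
Cutoffs: 802.071 ± 2.5·354.888 → [-85.1, 1689.3]
Outside: 1993 → excluded.
Retained (n=13): Σ = 9236, mean = 9236/13 = 710.462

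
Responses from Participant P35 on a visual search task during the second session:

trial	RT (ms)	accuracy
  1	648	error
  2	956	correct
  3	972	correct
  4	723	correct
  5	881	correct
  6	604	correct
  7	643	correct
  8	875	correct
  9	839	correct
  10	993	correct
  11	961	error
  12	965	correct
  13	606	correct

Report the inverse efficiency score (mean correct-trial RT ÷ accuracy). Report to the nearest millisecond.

Correct trials (n=11): 956, 972, 723, 881, 604, 643, 875, 839, 993, 965, 606
Mean correct RT = 9057/11 = 823.3636 ms
Proportion correct = 11/13
IES = 823.3636 / (11/13) = 973.066 ms

973 ms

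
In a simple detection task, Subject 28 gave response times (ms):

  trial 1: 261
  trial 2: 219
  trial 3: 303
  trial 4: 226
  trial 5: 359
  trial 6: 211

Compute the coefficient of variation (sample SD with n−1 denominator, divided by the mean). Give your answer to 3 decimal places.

n = 6, Σ = 1579, M = 263.1667
Σ(x−M)² = 16828.833; s = √(16828.833/5) = 58.0152
CV = 58.0152 / 263.1667 = 0.22045

0.220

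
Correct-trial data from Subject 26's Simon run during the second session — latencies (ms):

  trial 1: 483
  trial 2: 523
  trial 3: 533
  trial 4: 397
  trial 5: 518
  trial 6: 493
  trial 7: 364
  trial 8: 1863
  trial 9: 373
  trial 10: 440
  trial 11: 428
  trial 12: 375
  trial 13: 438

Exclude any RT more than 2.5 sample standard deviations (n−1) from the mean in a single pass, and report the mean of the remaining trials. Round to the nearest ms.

447 ms

n = 13, ΣRT = 7228, M = 556.000
Σ(x−M)² = 1892768.00; s = √(1892768.00/12) = 397.153
Cutoffs: 556.000 ± 2.5·397.153 → [-436.9, 1548.9]
Outside: 1863 → excluded.
Retained (n=12): Σ = 5365, mean = 5365/12 = 447.083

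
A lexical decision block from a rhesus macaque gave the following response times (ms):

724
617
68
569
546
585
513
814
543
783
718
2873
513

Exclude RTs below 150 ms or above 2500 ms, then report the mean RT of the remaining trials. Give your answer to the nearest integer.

Excluded: 68, 2873
Retained (n=11): Σ = 6925
Mean = 6925/11 = 629.5455

630 ms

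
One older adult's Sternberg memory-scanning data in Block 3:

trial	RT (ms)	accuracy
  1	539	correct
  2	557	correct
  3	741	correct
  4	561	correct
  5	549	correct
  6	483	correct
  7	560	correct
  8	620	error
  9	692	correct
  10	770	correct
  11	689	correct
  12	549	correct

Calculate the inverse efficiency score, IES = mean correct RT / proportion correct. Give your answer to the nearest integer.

663 ms

Correct trials (n=11): 539, 557, 741, 561, 549, 483, 560, 692, 770, 689, 549
Mean correct RT = 6690/11 = 608.1818 ms
Proportion correct = 11/12
IES = 608.1818 / (11/12) = 663.471 ms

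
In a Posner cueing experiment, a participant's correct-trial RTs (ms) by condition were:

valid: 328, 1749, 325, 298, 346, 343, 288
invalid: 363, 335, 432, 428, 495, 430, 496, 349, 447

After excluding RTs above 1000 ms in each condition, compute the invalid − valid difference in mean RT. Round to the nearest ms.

valid: exclude 1749
M(valid) = 1928/6 = 321.333
M(invalid) = 3775/9 = 419.444
Difference = 419.444 − 321.333 = 98.111 ms

98 ms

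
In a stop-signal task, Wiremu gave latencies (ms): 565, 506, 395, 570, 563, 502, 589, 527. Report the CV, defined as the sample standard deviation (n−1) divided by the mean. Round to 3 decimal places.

n = 8, Σ = 4217, M = 527.1250
Σ(x−M)² = 26922.875; s = √(26922.875/7) = 62.0171
CV = 62.0171 / 527.1250 = 0.11765

0.118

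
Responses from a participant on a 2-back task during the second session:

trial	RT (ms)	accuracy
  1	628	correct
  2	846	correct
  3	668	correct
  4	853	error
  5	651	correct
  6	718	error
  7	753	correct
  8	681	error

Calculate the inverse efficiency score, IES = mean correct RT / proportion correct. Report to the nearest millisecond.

1135 ms

Correct trials (n=5): 628, 846, 668, 651, 753
Mean correct RT = 3546/5 = 709.2000 ms
Proportion correct = 5/8
IES = 709.2000 / (5/8) = 1134.720 ms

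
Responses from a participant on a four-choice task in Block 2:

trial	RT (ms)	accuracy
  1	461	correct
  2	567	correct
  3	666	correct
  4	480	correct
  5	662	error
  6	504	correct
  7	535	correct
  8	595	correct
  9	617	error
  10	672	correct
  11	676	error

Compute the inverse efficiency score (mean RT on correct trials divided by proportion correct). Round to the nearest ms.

Correct trials (n=8): 461, 567, 666, 480, 504, 535, 595, 672
Mean correct RT = 4480/8 = 560.0000 ms
Proportion correct = 8/11
IES = 560.0000 / (8/11) = 770.000 ms

770 ms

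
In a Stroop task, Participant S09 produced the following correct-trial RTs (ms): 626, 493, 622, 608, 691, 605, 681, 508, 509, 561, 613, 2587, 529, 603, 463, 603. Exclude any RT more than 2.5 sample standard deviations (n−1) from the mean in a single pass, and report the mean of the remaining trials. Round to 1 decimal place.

581.0 ms

n = 16, ΣRT = 11302, M = 706.375
Σ(x−M)² = 3836921.75; s = √(3836921.75/15) = 505.762
Cutoffs: 706.375 ± 2.5·505.762 → [-558.0, 1970.8]
Outside: 2587 → excluded.
Retained (n=15): Σ = 8715, mean = 8715/15 = 581.000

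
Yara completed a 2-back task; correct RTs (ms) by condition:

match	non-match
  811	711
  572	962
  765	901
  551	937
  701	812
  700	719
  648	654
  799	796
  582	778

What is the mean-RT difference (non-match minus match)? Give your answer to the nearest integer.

127 ms

M(match) = 6129/9 = 681.000
M(non-match) = 7270/9 = 807.778
Difference = 807.778 − 681.000 = 126.778 ms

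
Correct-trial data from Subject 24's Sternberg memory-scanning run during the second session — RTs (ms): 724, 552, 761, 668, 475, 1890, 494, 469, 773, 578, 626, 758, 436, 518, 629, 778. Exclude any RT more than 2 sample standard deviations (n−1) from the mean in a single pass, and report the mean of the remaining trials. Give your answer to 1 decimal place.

n = 16, ΣRT = 11129, M = 695.562
Σ(x−M)² = 1732429.94; s = √(1732429.94/15) = 339.846
Cutoffs: 695.562 ± 2·339.846 → [15.9, 1375.3]
Outside: 1890 → excluded.
Retained (n=15): Σ = 9239, mean = 9239/15 = 615.933

615.9 ms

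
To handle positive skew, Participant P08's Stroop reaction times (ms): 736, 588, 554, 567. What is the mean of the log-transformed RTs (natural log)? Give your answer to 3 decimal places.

ln(RT): 6.6012, 6.3767, 6.3172, 6.3404
Σ ln(RT) = 25.6355
Mean = 25.6355/4 = 6.40887

6.409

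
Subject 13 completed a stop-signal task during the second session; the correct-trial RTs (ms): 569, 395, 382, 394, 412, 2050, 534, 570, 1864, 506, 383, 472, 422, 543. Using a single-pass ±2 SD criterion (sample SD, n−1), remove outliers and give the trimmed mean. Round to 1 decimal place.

465.2 ms

n = 14, ΣRT = 9496, M = 678.286
Σ(x−M)² = 3895182.86; s = √(3895182.86/13) = 547.384
Cutoffs: 678.286 ± 2·547.384 → [-416.5, 1773.1]
Outside: 1864, 2050 → excluded.
Retained (n=12): Σ = 5582, mean = 5582/12 = 465.167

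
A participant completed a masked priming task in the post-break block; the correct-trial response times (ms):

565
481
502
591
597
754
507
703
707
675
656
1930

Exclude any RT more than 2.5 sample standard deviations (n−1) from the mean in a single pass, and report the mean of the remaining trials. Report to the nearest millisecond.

613 ms

n = 12, ΣRT = 8668, M = 722.333
Σ(x−M)² = 1677578.67; s = √(1677578.67/11) = 390.522
Cutoffs: 722.333 ± 2.5·390.522 → [-254.0, 1698.6]
Outside: 1930 → excluded.
Retained (n=11): Σ = 6738, mean = 6738/11 = 612.545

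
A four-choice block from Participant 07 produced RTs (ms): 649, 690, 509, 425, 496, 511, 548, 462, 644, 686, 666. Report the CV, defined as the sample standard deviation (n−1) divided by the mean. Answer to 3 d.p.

n = 11, Σ = 6286, M = 571.4545
Σ(x−M)² = 94616.727; s = √(94616.727/10) = 97.2711
CV = 97.2711 / 571.4545 = 0.17022

0.170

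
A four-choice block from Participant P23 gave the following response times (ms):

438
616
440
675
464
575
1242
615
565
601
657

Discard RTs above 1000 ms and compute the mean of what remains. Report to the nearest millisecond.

Excluded: 1242
Retained (n=10): Σ = 5646
Mean = 5646/10 = 564.6000

565 ms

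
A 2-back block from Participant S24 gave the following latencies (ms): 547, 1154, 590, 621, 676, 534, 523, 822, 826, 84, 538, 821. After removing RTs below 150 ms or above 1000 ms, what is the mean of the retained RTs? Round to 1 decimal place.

Excluded: 84, 1154
Retained (n=10): Σ = 6498
Mean = 6498/10 = 649.8000

649.8 ms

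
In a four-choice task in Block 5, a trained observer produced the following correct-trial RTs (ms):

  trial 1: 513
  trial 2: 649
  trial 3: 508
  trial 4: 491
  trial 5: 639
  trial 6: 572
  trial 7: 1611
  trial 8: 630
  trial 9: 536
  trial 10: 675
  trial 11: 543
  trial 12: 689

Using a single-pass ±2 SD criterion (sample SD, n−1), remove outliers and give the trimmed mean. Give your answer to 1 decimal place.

585.9 ms

n = 12, ΣRT = 8056, M = 671.333
Σ(x−M)² = 1015470.67; s = √(1015470.67/11) = 303.835
Cutoffs: 671.333 ± 2·303.835 → [63.7, 1279.0]
Outside: 1611 → excluded.
Retained (n=11): Σ = 6445, mean = 6445/11 = 585.909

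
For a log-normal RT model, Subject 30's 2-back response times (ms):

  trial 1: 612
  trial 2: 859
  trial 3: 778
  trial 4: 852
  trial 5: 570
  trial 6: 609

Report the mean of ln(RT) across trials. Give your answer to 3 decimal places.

ln(RT): 6.4167, 6.7558, 6.6567, 6.7476, 6.3456, 6.4118
Σ ln(RT) = 39.3343
Mean = 39.3343/6 = 6.55571

6.556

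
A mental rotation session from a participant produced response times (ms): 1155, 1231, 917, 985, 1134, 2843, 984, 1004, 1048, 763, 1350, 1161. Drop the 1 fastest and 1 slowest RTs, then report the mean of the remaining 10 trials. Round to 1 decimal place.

Sorted: 763, 917, 984, 985, 1004, 1048, 1134, 1155, 1161, 1231, 1350, 2843
Drop lowest 1 (763) and highest 1 (2843)
Remaining (n=10): Σ = 10969, mean = 10969/10 = 1096.900

1096.9 ms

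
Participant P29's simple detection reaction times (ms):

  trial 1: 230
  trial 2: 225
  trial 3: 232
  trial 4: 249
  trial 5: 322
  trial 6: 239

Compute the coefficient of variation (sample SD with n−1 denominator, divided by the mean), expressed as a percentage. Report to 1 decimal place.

14.6%

n = 6, Σ = 1497, M = 249.5000
Σ(x−M)² = 6653.500; s = √(6653.500/5) = 36.4788
CV = 36.4788 / 249.5000 = 0.14621 = 14.621%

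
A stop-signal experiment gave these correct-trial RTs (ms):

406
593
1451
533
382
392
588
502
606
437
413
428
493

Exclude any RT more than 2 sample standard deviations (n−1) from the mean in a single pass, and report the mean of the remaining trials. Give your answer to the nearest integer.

n = 13, ΣRT = 7224, M = 555.692
Σ(x−M)² = 943996.77; s = √(943996.77/12) = 280.475
Cutoffs: 555.692 ± 2·280.475 → [-5.3, 1116.6]
Outside: 1451 → excluded.
Retained (n=12): Σ = 5773, mean = 5773/12 = 481.083

481 ms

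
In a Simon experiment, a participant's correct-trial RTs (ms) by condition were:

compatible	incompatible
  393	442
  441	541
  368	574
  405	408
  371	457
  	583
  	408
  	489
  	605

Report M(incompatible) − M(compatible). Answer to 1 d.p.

M(compatible) = 1978/5 = 395.600
M(incompatible) = 4507/9 = 500.778
Difference = 500.778 − 395.600 = 105.178 ms

105.2 ms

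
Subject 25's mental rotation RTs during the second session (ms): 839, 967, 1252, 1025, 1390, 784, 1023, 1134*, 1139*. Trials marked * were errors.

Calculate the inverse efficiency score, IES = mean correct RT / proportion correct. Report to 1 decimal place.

Correct trials (n=7): 839, 967, 1252, 1025, 1390, 784, 1023
Mean correct RT = 7280/7 = 1040.0000 ms
Proportion correct = 7/9
IES = 1040.0000 / (7/9) = 1337.143 ms

1337.1 ms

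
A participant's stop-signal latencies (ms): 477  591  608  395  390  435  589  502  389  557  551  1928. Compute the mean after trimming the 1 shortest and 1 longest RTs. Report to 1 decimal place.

Sorted: 389, 390, 395, 435, 477, 502, 551, 557, 589, 591, 608, 1928
Drop lowest 1 (389) and highest 1 (1928)
Remaining (n=10): Σ = 5095, mean = 5095/10 = 509.500

509.5 ms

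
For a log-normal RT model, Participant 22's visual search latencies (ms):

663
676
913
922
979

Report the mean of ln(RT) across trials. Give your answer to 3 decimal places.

ln(RT): 6.4968, 6.5162, 6.8167, 6.8265, 6.8865
Σ ln(RT) = 33.5428
Mean = 33.5428/5 = 6.70856

6.709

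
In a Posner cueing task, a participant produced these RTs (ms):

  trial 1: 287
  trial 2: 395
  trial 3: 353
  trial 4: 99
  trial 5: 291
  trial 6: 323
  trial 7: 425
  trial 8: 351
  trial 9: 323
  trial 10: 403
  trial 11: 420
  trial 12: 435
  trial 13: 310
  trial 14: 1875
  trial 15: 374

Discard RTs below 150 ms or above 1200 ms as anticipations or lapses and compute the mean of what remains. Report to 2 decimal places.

360.77 ms

Excluded: 99, 1875
Retained (n=13): Σ = 4690
Mean = 4690/13 = 360.7692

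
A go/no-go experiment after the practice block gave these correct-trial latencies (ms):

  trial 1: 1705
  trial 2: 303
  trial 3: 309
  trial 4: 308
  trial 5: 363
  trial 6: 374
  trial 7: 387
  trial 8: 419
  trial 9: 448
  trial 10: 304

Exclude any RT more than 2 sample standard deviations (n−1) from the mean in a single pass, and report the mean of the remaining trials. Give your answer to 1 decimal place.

357.2 ms

n = 10, ΣRT = 4920, M = 492.000
Σ(x−M)² = 1658634.00; s = √(1658634.00/9) = 429.293
Cutoffs: 492.000 ± 2·429.293 → [-366.6, 1350.6]
Outside: 1705 → excluded.
Retained (n=9): Σ = 3215, mean = 3215/9 = 357.222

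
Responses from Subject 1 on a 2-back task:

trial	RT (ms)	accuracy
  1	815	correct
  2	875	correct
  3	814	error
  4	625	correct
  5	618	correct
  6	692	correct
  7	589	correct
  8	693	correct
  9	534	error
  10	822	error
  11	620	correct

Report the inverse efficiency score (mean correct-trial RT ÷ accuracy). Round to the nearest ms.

Correct trials (n=8): 815, 875, 625, 618, 692, 589, 693, 620
Mean correct RT = 5527/8 = 690.8750 ms
Proportion correct = 8/11
IES = 690.8750 / (8/11) = 949.953 ms

950 ms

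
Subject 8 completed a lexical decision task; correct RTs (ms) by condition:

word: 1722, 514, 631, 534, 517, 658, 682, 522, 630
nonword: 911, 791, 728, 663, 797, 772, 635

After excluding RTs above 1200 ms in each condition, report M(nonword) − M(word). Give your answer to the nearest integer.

word: exclude 1722
M(word) = 4688/8 = 586.000
M(nonword) = 5297/7 = 756.714
Difference = 756.714 − 586.000 = 170.714 ms

171 ms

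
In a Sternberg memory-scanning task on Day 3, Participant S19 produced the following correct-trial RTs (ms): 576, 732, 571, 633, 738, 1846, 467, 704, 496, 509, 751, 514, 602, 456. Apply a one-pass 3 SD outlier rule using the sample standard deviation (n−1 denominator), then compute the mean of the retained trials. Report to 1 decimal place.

596.1 ms

n = 14, ΣRT = 9595, M = 685.357
Σ(x−M)² = 1588027.21; s = √(1588027.21/13) = 349.508
Cutoffs: 685.357 ± 3·349.508 → [-363.2, 1733.9]
Outside: 1846 → excluded.
Retained (n=13): Σ = 7749, mean = 7749/13 = 596.077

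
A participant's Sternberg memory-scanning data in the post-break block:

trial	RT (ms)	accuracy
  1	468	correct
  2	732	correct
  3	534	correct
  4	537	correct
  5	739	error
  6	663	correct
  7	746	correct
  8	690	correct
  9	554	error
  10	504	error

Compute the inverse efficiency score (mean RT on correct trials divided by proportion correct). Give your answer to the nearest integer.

892 ms

Correct trials (n=7): 468, 732, 534, 537, 663, 746, 690
Mean correct RT = 4370/7 = 624.2857 ms
Proportion correct = 7/10
IES = 624.2857 / (7/10) = 891.837 ms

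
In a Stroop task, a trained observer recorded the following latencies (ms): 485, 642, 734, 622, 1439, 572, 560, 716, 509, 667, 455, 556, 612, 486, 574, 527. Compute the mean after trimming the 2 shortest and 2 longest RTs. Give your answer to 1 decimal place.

Sorted: 455, 485, 486, 509, 527, 556, 560, 572, 574, 612, 622, 642, 667, 716, 734, 1439
Drop lowest 2 (455, 485) and highest 2 (734, 1439)
Remaining (n=12): Σ = 7043, mean = 7043/12 = 586.917

586.9 ms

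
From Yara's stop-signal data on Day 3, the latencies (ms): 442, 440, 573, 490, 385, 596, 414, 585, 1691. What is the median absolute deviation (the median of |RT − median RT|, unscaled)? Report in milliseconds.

83 ms

Sorted: 385, 414, 440, 442, 490, 573, 585, 596, 1691 → median = 490
|x − 490|: 48, 50, 83, 0, 105, 106, 76, 95, 1201
Sorted deviations: 0, 48, 50, 76, 83, 95, 105, 106, 1201 → MAD = 83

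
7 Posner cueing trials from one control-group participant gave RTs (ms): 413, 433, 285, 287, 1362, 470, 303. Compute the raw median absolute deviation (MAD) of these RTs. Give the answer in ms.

110 ms

Sorted: 285, 287, 303, 413, 433, 470, 1362 → median = 413
|x − 413|: 0, 20, 128, 126, 949, 57, 110
Sorted deviations: 0, 20, 57, 110, 126, 128, 949 → MAD = 110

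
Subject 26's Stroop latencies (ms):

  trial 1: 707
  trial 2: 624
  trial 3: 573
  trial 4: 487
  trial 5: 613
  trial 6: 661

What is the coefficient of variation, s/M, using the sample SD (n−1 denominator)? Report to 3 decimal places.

n = 6, Σ = 3665, M = 610.8333
Σ(x−M)² = 28708.833; s = √(28708.833/5) = 75.7744
CV = 75.7744 / 610.8333 = 0.12405

0.124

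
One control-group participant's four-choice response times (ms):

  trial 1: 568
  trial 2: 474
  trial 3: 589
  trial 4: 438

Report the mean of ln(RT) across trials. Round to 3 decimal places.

ln(RT): 6.3421, 6.1612, 6.3784, 6.0822
Σ ln(RT) = 24.9640
Mean = 24.9640/4 = 6.24099

6.241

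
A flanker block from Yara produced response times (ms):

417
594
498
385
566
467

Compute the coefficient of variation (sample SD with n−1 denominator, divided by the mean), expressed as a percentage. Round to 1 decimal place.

16.8%

n = 6, Σ = 2927, M = 487.8333
Σ(x−M)² = 33510.833; s = √(33510.833/5) = 81.8668
CV = 81.8668 / 487.8333 = 0.16782 = 16.782%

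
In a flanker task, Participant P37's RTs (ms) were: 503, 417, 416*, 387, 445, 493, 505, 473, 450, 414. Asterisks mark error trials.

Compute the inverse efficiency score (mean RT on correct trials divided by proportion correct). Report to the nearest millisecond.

Correct trials (n=9): 503, 417, 387, 445, 493, 505, 473, 450, 414
Mean correct RT = 4087/9 = 454.1111 ms
Proportion correct = 9/10
IES = 454.1111 / (9/10) = 504.568 ms

505 ms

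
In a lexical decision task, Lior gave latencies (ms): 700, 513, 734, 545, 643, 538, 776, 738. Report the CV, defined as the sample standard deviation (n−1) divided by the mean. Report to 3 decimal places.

0.160

n = 8, Σ = 5187, M = 648.3750
Σ(x−M)² = 75541.875; s = √(75541.875/7) = 103.8831
CV = 103.8831 / 648.3750 = 0.16022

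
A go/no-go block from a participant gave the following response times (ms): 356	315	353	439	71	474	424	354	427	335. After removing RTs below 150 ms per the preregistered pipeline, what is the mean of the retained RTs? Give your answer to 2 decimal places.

386.33 ms

Excluded: 71
Retained (n=9): Σ = 3477
Mean = 3477/9 = 386.3333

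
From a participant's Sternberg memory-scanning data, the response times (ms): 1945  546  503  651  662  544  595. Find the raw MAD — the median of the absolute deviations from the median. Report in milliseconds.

56 ms

Sorted: 503, 544, 546, 595, 651, 662, 1945 → median = 595
|x − 595|: 1350, 49, 92, 56, 67, 51, 0
Sorted deviations: 0, 49, 51, 56, 67, 92, 1350 → MAD = 56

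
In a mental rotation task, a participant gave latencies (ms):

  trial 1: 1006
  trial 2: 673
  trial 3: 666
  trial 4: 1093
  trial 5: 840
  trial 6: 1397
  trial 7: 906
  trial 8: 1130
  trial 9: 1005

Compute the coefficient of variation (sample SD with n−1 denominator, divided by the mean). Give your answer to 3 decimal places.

n = 9, Σ = 8716, M = 968.4444
Σ(x−M)² = 427178.222; s = √(427178.222/8) = 231.0785
CV = 231.0785 / 968.4444 = 0.23861

0.239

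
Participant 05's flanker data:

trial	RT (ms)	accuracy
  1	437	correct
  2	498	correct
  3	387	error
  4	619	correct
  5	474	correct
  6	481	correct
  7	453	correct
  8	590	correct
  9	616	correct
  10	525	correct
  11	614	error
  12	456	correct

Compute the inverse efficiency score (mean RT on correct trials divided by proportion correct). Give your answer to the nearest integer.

618 ms

Correct trials (n=10): 437, 498, 619, 474, 481, 453, 590, 616, 525, 456
Mean correct RT = 5149/10 = 514.9000 ms
Proportion correct = 10/12
IES = 514.9000 / (10/12) = 617.880 ms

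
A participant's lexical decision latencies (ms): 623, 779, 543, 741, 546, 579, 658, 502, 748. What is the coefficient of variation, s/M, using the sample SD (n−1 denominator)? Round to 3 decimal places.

0.160

n = 9, Σ = 5719, M = 635.4444
Σ(x−M)² = 82622.222; s = √(82622.222/8) = 101.6257
CV = 101.6257 / 635.4444 = 0.15993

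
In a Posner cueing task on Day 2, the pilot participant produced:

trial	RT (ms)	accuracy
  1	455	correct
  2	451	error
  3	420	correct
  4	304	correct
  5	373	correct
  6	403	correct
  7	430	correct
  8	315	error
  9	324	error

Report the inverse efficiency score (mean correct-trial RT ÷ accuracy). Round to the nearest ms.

Correct trials (n=6): 455, 420, 304, 373, 403, 430
Mean correct RT = 2385/6 = 397.5000 ms
Proportion correct = 6/9
IES = 397.5000 / (6/9) = 596.250 ms

596 ms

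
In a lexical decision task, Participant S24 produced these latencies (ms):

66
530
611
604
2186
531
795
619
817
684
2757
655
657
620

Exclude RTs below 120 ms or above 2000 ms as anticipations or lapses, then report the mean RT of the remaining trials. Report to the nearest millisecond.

Excluded: 66, 2186, 2757
Retained (n=11): Σ = 7123
Mean = 7123/11 = 647.5455

648 ms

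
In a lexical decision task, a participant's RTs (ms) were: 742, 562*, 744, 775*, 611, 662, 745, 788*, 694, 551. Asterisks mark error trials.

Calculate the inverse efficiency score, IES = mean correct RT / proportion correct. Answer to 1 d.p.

Correct trials (n=7): 742, 744, 611, 662, 745, 694, 551
Mean correct RT = 4749/7 = 678.4286 ms
Proportion correct = 7/10
IES = 678.4286 / (7/10) = 969.184 ms

969.2 ms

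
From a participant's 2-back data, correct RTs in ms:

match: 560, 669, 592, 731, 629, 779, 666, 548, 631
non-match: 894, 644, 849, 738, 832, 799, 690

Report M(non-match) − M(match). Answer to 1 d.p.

M(match) = 5805/9 = 645.000
M(non-match) = 5446/7 = 778.000
Difference = 778.000 − 645.000 = 133.000 ms

133.0 ms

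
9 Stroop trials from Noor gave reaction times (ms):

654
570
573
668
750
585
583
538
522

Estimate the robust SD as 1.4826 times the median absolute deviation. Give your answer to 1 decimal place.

Sorted: 522, 538, 570, 573, 583, 585, 654, 668, 750 → median = 583
|x − 583| sorted: 0, 2, 10, 13, 45, 61, 71, 85, 167 → MAD = 45
Robust SD ≈ 1.4826 × 45 = 66.717

66.7 ms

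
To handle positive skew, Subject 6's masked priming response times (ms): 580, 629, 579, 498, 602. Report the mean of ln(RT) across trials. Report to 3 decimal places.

ln(RT): 6.3630, 6.4441, 6.3613, 6.2106, 6.4003
Σ ln(RT) = 31.7793
Mean = 31.7793/5 = 6.35586

6.356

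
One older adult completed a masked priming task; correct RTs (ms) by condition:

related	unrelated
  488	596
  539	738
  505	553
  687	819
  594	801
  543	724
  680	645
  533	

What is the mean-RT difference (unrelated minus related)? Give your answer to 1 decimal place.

125.4 ms

M(related) = 4569/8 = 571.125
M(unrelated) = 4876/7 = 696.571
Difference = 696.571 − 571.125 = 125.446 ms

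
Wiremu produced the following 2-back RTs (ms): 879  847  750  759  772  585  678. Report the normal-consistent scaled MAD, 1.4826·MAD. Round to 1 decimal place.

Sorted: 585, 678, 750, 759, 772, 847, 879 → median = 759
|x − 759| sorted: 0, 9, 13, 81, 88, 120, 174 → MAD = 81
Robust SD ≈ 1.4826 × 81 = 120.091

120.1 ms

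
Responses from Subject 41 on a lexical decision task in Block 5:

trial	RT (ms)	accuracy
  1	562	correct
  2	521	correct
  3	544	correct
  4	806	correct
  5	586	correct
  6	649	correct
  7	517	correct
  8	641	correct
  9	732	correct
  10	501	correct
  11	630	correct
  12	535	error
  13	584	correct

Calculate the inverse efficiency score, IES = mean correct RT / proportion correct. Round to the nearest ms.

Correct trials (n=12): 562, 521, 544, 806, 586, 649, 517, 641, 732, 501, 630, 584
Mean correct RT = 7273/12 = 606.0833 ms
Proportion correct = 12/13
IES = 606.0833 / (12/13) = 656.590 ms

657 ms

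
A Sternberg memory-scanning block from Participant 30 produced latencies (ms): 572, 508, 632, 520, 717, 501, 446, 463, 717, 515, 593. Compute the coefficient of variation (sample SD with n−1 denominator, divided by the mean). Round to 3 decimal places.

0.167

n = 11, Σ = 6184, M = 562.1818
Σ(x−M)² = 87877.636; s = √(87877.636/10) = 93.7431
CV = 93.7431 / 562.1818 = 0.16675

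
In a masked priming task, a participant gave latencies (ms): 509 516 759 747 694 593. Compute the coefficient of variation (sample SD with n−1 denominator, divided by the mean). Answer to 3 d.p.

0.177

n = 6, Σ = 3818, M = 636.3333
Σ(x−M)² = 63191.333; s = √(63191.333/5) = 112.4200
CV = 112.4200 / 636.3333 = 0.17667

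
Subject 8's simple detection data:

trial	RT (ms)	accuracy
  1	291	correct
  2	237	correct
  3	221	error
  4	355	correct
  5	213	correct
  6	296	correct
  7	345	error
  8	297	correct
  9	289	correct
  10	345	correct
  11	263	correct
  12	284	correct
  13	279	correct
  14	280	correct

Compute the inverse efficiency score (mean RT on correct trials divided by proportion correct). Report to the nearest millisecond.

Correct trials (n=12): 291, 237, 355, 213, 296, 297, 289, 345, 263, 284, 279, 280
Mean correct RT = 3429/12 = 285.7500 ms
Proportion correct = 12/14
IES = 285.7500 / (12/14) = 333.375 ms

333 ms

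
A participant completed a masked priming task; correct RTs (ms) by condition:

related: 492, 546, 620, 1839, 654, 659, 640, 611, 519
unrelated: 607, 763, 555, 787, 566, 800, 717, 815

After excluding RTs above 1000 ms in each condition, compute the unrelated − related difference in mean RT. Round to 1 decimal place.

108.6 ms

related: exclude 1839
M(related) = 4741/8 = 592.625
M(unrelated) = 5610/8 = 701.250
Difference = 701.250 − 592.625 = 108.625 ms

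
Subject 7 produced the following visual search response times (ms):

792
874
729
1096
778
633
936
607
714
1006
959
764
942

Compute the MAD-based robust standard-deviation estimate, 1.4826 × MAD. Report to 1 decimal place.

Sorted: 607, 633, 714, 729, 764, 778, 792, 874, 936, 942, 959, 1006, 1096 → median = 792
|x − 792| sorted: 0, 14, 28, 63, 78, 82, 144, 150, 159, 167, 185, 214, 304 → MAD = 144
Robust SD ≈ 1.4826 × 144 = 213.494

213.5 ms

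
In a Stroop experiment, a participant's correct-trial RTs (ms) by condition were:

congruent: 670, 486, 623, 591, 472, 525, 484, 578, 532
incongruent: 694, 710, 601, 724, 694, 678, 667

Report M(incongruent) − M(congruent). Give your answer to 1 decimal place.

129.9 ms

M(congruent) = 4961/9 = 551.222
M(incongruent) = 4768/7 = 681.143
Difference = 681.143 − 551.222 = 129.921 ms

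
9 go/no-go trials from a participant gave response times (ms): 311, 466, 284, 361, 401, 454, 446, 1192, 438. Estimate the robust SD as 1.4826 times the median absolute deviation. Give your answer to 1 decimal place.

54.9 ms

Sorted: 284, 311, 361, 401, 438, 446, 454, 466, 1192 → median = 438
|x − 438| sorted: 0, 8, 16, 28, 37, 77, 127, 154, 754 → MAD = 37
Robust SD ≈ 1.4826 × 37 = 54.856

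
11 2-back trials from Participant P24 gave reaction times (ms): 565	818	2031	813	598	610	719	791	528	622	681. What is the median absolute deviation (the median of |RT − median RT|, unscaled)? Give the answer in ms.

110 ms

Sorted: 528, 565, 598, 610, 622, 681, 719, 791, 813, 818, 2031 → median = 681
|x − 681|: 116, 137, 1350, 132, 83, 71, 38, 110, 153, 59, 0
Sorted deviations: 0, 38, 59, 71, 83, 110, 116, 132, 137, 153, 1350 → MAD = 110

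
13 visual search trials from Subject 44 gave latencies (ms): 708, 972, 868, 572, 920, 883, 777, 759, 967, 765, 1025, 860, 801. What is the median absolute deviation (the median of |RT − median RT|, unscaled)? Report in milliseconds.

Sorted: 572, 708, 759, 765, 777, 801, 860, 868, 883, 920, 967, 972, 1025 → median = 860
|x − 860|: 152, 112, 8, 288, 60, 23, 83, 101, 107, 95, 165, 0, 59
Sorted deviations: 0, 8, 23, 59, 60, 83, 95, 101, 107, 112, 152, 165, 288 → MAD = 95

95 ms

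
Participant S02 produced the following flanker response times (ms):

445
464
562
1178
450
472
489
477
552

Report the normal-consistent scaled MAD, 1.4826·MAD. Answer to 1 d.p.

40.0 ms

Sorted: 445, 450, 464, 472, 477, 489, 552, 562, 1178 → median = 477
|x − 477| sorted: 0, 5, 12, 13, 27, 32, 75, 85, 701 → MAD = 27
Robust SD ≈ 1.4826 × 27 = 40.030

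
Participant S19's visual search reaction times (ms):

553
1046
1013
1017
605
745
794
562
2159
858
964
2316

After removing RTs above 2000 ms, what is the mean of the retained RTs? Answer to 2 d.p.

Excluded: 2159, 2316
Retained (n=10): Σ = 8157
Mean = 8157/10 = 815.7000

815.70 ms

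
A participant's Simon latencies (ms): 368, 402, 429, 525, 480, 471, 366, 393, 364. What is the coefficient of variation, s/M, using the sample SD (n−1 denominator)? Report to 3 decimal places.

n = 9, Σ = 3798, M = 422.0000
Σ(x−M)² = 27080.000; s = √(27080.000/8) = 58.1808
CV = 58.1808 / 422.0000 = 0.13787

0.138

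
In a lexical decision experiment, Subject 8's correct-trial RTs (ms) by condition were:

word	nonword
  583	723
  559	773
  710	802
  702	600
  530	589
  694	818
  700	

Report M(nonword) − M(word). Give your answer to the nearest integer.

M(word) = 4478/7 = 639.714
M(nonword) = 4305/6 = 717.500
Difference = 717.500 − 639.714 = 77.786 ms

78 ms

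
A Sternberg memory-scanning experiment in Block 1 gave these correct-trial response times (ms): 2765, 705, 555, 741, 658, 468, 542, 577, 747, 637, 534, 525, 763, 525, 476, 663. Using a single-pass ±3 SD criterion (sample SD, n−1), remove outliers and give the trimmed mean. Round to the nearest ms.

608 ms

n = 16, ΣRT = 11881, M = 742.562
Σ(x−M)² = 4504149.94; s = √(4504149.94/15) = 547.975
Cutoffs: 742.562 ± 3·547.975 → [-901.4, 2386.5]
Outside: 2765 → excluded.
Retained (n=15): Σ = 9116, mean = 9116/15 = 607.733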